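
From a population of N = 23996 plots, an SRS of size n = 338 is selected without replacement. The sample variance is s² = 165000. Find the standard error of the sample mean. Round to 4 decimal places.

21.9383

Under SRS without replacement, Var(ȳ) = (1 − f)·s²/n with f = n/N = 338/23996 = 0.01408568.
Var(ȳ) = (1 − 0.01408568)·165000/338 = 0.98591432·488.16568 = 481.28953.
SE(ȳ) = √(481.28953) = 21.9383.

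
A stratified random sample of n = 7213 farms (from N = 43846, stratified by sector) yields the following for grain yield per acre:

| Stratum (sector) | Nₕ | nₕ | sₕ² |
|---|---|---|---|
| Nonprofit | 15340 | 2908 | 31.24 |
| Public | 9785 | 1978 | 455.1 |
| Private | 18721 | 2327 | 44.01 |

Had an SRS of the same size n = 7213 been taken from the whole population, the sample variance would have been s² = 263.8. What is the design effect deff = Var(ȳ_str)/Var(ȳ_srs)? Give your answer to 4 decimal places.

Var(ȳ_str) = Σ Wₕ²(1−fₕ)sₕ²/nₕ with Wₕ = Nₕ/43846:
  Nonprofit: (15340/43846)²·(1−2908/15340)·31.24/2908 = 0.0010656707
  Public: (9785/43846)²·(1−1978/9785)·455.1/1978 = 0.0091425133
  Private: (18721/43846)²·(1−2327/18721)·44.01/2327 = 0.003019319
  → Var(ȳ_str) = 0.013227503.
Var(ȳ_srs) = (1 − 7213/43846)·263.8/7213 = 0.030556342.
deff = 0.013227503 / 0.030556342 = 0.4329.

0.4329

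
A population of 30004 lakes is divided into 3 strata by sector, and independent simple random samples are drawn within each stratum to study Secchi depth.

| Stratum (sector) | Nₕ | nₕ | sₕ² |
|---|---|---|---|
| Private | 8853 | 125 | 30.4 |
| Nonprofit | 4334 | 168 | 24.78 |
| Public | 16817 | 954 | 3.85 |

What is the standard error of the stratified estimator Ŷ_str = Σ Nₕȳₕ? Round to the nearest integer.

4747

Var(Ŷ_str) = Σₕ Nₕ²(1 − fₕ)sₕ²/nₕ.
Private: 8853²·(1 − 125/8853)·30.4/125 = 1.8791817 × 10^7.
Nonprofit: 4334²·(1 − 168/4334)·24.78/168 = 2.663178 × 10^6.
Public: 16817²·(1 − 954/16817)·3.85/954 = 1.0765797 × 10^6.
Sum = 2.2531575 × 10^7.
SE = √(2.2531575 × 10^7) = 4747.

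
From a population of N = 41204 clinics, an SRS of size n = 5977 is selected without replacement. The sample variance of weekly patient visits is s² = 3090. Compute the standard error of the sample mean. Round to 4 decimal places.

0.6648

Under SRS without replacement, Var(ȳ) = (1 − f)·s²/n with f = n/N = 5977/41204 = 0.14505873.
Var(ȳ) = (1 − 0.14505873)·3090/5977 = 0.85494127·0.51698176 = 0.44198904.
SE(ȳ) = √(0.44198904) = 0.6648.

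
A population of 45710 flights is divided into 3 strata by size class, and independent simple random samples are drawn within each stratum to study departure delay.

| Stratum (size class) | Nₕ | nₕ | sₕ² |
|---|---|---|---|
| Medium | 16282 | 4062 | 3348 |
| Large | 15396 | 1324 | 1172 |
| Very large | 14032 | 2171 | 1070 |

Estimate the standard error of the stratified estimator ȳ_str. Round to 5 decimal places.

Var(ȳ_str) = Σₕ Wₕ²(1 − fₕ)sₕ²/nₕ with Wₕ = Nₕ/N, N = 45710.
Medium: Wₕ = 0.35620214; term = 0.35620214²·(1 − 0.24947795)·3348/4062 = 0.07848778.
Large: Wₕ = 0.33681908; term = 0.33681908²·(1 − 0.08599636)·1172/1324 = 0.091786945.
Very large: Wₕ = 0.30697878; term = 0.30697878²·(1 − 0.15471779)·1070/2171 = 0.039259286.
Sum = 0.20953401.
SE = √(0.20953401) = 0.45775.

0.45775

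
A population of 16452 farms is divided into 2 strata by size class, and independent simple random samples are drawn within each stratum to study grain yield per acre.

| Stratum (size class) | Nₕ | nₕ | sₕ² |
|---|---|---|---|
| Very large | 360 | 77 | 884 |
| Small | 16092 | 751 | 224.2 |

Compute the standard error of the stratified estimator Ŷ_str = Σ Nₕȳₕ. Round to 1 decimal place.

8652.6

Var(Ŷ_str) = Σₕ Nₕ²(1 − fₕ)sₕ²/nₕ.
Very large: 360²·(1 − 77/360)·884/77 = 1.1696353 × 10^6.
Small: 16092²·(1 − 751/16092)·224.2/751 = 7.3698622 × 10^7.
Sum = 7.4868257 × 10^7.
SE = √(7.4868257 × 10^7) = 8652.6.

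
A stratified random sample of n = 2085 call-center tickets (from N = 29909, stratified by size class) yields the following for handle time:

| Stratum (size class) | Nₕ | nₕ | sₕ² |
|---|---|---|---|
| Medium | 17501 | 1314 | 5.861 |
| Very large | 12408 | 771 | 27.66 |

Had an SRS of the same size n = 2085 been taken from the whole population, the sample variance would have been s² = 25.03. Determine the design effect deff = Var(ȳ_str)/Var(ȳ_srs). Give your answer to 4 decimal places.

0.6450

Var(ȳ_str) = Σ Wₕ²(1−fₕ)sₕ²/nₕ with Wₕ = Nₕ/29909:
  Medium: (17501/29909)²·(1−1314/17501)·5.861/1314 = 0.0014125434
  Very large: (12408/29909)²·(1−771/12408)·27.66/771 = 0.0057907769
  → Var(ȳ_str) = 0.0072033203.
Var(ȳ_srs) = (1 − 2085/29909)·25.03/2085 = 0.011167924.
deff = 0.0072033203 / 0.011167924 = 0.6450.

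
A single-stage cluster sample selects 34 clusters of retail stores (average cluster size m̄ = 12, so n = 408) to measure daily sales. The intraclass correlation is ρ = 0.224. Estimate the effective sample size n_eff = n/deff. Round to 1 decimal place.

117.8

deff = 1 + (12 − 1)·0.224 = 1 + 2.464 = 3.464.
n_eff = 408 / 3.464 = 117.8.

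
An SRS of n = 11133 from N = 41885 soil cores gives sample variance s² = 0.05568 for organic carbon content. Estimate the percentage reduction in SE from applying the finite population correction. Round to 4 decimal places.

14.3145

f = n/N = 11133/41885 = 0.26579921.
SE_no-fpc = √(s²/n) = 0.0022363692; SE_fpc = √((1−f)s²/n) = 0.0019162445.
Ratio = √(1−f) = 0.85685517. Reduction = 100·(1 − 0.85685517) = 14.3145%.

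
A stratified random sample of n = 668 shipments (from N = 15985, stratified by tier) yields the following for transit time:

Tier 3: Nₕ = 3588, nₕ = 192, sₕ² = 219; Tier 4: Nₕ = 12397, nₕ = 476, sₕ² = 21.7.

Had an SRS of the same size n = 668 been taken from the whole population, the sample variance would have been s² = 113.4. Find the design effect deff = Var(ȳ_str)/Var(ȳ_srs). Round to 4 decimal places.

0.4965

Var(ȳ_str) = Σ Wₕ²(1−fₕ)sₕ²/nₕ with Wₕ = Nₕ/15985:
  Tier 3: (3588/15985)²·(1−192/3588)·219/192 = 0.054392337
  Tier 4: (12397/15985)²·(1−476/12397)·21.7/476 = 0.026366761
  → Var(ȳ_str) = 0.080759098.
Var(ȳ_srs) = (1 − 668/15985)·113.4/668 = 0.16266633.
deff = 0.080759098 / 0.16266633 = 0.4965.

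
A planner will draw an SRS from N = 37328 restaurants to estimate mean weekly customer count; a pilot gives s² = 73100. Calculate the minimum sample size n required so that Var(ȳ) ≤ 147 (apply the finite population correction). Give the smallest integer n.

491

Without fpc, n₀ = s²/D = 73100/147 = 497.2789.
With fpc, (1 − n/N)·s²/n ≤ D requires n ≥ n₀/(1 + n₀/N) = 497.2789/(1 + 497.2789/37328) = 490.7413.
Rounding up, n = 491.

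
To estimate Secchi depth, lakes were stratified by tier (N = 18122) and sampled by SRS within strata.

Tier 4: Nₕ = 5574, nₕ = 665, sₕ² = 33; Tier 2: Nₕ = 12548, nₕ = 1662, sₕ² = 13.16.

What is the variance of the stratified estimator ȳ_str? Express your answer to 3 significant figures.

Var(ȳ_str) = Σₕ Wₕ²(1 − fₕ)sₕ²/nₕ with Wₕ = Nₕ/N, N = 18122.
Tier 4: Wₕ = 0.30758194; term = 0.30758194²·(1 − 0.11930391)·33/665 = 0.0041346622.
Tier 2: Wₕ = 0.69241806; term = 0.69241806²·(1 − 0.13245139)·13.16/1662 = 0.0032934832.
Sum = 0.0074281454.

0.00743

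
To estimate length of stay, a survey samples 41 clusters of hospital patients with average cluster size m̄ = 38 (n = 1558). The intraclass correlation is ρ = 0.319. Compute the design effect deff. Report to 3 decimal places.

12.803

deff = 1 + (38 − 1)·0.319 = 1 + 11.803 = 12.803.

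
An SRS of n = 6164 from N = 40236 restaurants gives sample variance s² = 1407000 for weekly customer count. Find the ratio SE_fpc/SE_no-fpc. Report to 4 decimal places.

0.9202

f = n/N = 6164/40236 = 0.15319614.
SE_no-fpc = √(s²/n) = 15.108305; SE_fpc = √((1−f)s²/n) = 13.902956.
Ratio = √(1−f) = 0.92021946.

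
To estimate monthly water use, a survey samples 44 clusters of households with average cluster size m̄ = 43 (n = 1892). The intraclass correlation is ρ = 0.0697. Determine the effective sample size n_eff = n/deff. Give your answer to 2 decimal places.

481.74

deff = 1 + (43 − 1)·0.0697 = 1 + 2.9274 = 3.9274.
n_eff = 1892 / 3.9274 = 481.74.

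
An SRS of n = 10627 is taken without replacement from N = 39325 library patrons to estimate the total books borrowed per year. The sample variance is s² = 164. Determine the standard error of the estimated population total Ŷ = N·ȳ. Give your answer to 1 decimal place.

Var(Ŷ) = N²·Var(ȳ) = N²·(1 − n/N)·s²/n.
f = 10627/39325 = 0.27023522; Var(ȳ) = 0.72976478·164/10627 = 0.011262014.
Var(Ŷ) = 39325² · 0.011262014 = 1.7416205 × 10^7.
SE(Ŷ) = √(1.7416205 × 10^7) = 4173.3.

4173.3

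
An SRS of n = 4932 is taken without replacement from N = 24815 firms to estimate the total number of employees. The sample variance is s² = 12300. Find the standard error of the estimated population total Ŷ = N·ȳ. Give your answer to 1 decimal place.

35078.3

Var(Ŷ) = N²·Var(ȳ) = N²·(1 − n/N)·s²/n.
f = 4932/24815 = 0.19875076; Var(ȳ) = 0.80124924·12300/4932 = 1.9982493.
Var(Ŷ) = 24815² · 1.9982493 = 1.2304904 × 10^9.
SE(Ŷ) = √(1.2304904 × 10^9) = 35078.3.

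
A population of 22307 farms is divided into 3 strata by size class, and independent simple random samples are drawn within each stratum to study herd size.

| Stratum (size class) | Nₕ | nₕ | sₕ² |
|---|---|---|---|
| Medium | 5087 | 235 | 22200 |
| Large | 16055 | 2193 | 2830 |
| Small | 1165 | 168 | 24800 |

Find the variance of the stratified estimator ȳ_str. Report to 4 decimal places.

5.6076

Var(ȳ_str) = Σₕ Wₕ²(1 − fₕ)sₕ²/nₕ with Wₕ = Nₕ/N, N = 22307.
Medium: Wₕ = 0.22804501; term = 0.22804501²·(1 − 0.04619619)·22200/235 = 4.6858168.
Large: Wₕ = 0.71972923; term = 0.71972923²·(1 − 0.13659296)·2830/2193 = 0.57716724.
Small: Wₕ = 0.05222576; term = 0.05222576²·(1 − 0.14420601)·24800/168 = 0.34457292.
Sum = 5.607557.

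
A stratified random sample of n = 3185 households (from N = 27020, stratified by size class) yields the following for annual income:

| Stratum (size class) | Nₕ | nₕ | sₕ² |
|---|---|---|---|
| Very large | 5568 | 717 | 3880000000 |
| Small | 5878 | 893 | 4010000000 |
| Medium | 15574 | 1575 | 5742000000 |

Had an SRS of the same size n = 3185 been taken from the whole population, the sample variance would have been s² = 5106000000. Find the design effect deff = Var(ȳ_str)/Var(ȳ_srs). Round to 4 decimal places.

Var(ȳ_str) = Σ Wₕ²(1−fₕ)sₕ²/nₕ with Wₕ = Nₕ/27020:
  Very large: (5568/27020)²·(1−717/5568)·3880000000/717 = 200203.83
  Small: (5878/27020)²·(1−893/5878)·4010000000/893 = 180225.8
  Medium: (15574/27020)²·(1−1575/15574)·5742000000/1575 = 1.0887023 × 10^6
  → Var(ȳ_str) = 1.4691319 × 10^6.
Var(ȳ_srs) = (1 − 3185/27020)·5106000000/3185 = 1.4141686 × 10^6.
deff = (1.4691319 × 10^6) / (1.4141686 × 10^6) = 1.0389.

1.0389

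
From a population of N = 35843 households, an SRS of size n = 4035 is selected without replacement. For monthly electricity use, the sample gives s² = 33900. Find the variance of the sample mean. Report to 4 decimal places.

Under SRS without replacement, Var(ȳ) = (1 − f)·s²/n with f = n/N = 4035/35843 = 0.11257428.
Var(ȳ) = (1 − 0.11257428)·33900/4035 = 0.88742572·8.401487 = 7.4556956.

7.4557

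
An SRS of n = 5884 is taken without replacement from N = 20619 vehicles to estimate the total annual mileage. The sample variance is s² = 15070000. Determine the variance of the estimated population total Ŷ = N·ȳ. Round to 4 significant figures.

Var(Ŷ) = N²·Var(ȳ) = N²·(1 − n/N)·s²/n.
f = 5884/20619 = 0.28536786; Var(ȳ) = 0.71463214·15070000/5884 = 1830.3036.
Var(Ŷ) = 20619² · 1830.3036 = 7.7814106 × 10^11.

7.781 × 10^11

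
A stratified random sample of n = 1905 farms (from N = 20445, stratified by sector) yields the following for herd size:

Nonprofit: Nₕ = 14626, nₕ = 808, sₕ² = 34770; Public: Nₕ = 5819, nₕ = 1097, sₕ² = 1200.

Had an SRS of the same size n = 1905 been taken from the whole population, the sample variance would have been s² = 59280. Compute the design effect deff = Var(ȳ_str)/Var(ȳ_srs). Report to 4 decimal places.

0.7399

Var(ȳ_str) = Σ Wₕ²(1−fₕ)sₕ²/nₕ with Wₕ = Nₕ/20445:
  Nonprofit: (14626/20445)²·(1−808/14626)·34770/808 = 20.806061
  Public: (5819/20445)²·(1−1097/5819)·1200/1097 = 0.071907589
  → Var(ȳ_str) = 20.877969.
Var(ȳ_srs) = (1 − 1905/20445)·59280/1905 = 28.218624.
deff = 20.877969 / 28.218624 = 0.7399.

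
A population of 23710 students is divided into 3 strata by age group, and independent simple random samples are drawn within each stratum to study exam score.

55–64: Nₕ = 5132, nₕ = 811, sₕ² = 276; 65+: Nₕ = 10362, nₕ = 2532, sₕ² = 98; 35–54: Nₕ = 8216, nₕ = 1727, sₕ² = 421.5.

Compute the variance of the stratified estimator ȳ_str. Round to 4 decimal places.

Var(ȳ_str) = Σₕ Wₕ²(1 − fₕ)sₕ²/nₕ with Wₕ = Nₕ/N, N = 23710.
55–64: Wₕ = 0.21644876; term = 0.21644876²·(1 − 0.15802806)·276/811 = 0.013424436.
65+: Wₕ = 0.43703079; term = 0.43703079²·(1 − 0.24435437)·98/2532 = 0.0055860474.
35–54: Wₕ = 0.34652046; term = 0.34652046²·(1 − 0.21019961)·421.5/1727 = 0.023146234.
Sum = 0.042156717.

0.0422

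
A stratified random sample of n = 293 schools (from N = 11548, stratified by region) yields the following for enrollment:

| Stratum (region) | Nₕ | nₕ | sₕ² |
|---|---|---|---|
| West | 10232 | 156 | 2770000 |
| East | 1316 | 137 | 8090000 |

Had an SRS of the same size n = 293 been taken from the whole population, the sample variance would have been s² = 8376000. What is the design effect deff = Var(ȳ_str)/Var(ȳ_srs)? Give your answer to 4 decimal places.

Var(ȳ_str) = Σ Wₕ²(1−fₕ)sₕ²/nₕ with Wₕ = Nₕ/11548:
  West: (10232/11548)²·(1−156/10232)·2770000/156 = 13727.464
  East: (1316/11548)²·(1−137/1316)·8090000/137 = 687.04328
  → Var(ȳ_str) = 14414.507.
Var(ȳ_srs) = (1 − 293/11548)·8376000/293 = 27861.71.
deff = 14414.507 / 27861.71 = 0.5174.

0.5174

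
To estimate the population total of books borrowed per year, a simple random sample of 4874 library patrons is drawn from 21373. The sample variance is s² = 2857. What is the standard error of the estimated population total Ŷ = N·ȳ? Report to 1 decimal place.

14377.2

Var(Ŷ) = N²·Var(ȳ) = N²·(1 − n/N)·s²/n.
f = 4874/21373 = 0.22804473; Var(ȳ) = 0.77195527·2857/4874 = 0.4524982.
Var(Ŷ) = 21373² · 0.4524982 = 2.067035 × 10^8.
SE(Ŷ) = √(2.067035 × 10^8) = 14377.2.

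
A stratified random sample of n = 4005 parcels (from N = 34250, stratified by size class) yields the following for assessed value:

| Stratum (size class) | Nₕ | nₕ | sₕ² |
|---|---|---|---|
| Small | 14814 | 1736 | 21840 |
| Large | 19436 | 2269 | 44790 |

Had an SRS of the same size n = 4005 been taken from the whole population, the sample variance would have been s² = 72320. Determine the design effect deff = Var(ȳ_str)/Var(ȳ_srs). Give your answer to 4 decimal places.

Var(ȳ_str) = Σ Wₕ²(1−fₕ)sₕ²/nₕ with Wₕ = Nₕ/34250:
  Small: (14814/34250)²·(1−1736/14814)·21840/1736 = 2.0777603
  Large: (19436/34250)²·(1−2269/19436)·44790/2269 = 5.614702
  → Var(ȳ_str) = 7.6924623.
Var(ȳ_srs) = (1 − 4005/34250)·72320/4005 = 15.945895.
deff = 7.6924623 / 15.945895 = 0.4824.

0.4824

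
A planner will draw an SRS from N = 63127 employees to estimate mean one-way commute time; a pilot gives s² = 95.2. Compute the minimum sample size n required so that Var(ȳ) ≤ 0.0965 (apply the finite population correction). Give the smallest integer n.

Without fpc, n₀ = s²/D = 95.2/0.0965 = 986.5285.
With fpc, (1 − n/N)·s²/n ≤ D requires n ≥ n₀/(1 + n₀/N) = 986.5285/(1 + 986.5285/63127) = 971.3486.
Rounding up, n = 972.

972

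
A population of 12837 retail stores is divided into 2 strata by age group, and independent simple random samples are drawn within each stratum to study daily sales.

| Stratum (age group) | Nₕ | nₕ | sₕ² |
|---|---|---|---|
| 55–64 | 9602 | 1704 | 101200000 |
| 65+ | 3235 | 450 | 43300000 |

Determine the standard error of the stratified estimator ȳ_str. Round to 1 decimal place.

180.5

Var(ȳ_str) = Σₕ Wₕ²(1 − fₕ)sₕ²/nₕ with Wₕ = Nₕ/N, N = 12837.
55–64: Wₕ = 0.74799408; term = 0.74799408²·(1 − 0.17746303)·101200000/1704 = 27331.45.
65+: Wₕ = 0.25200592; term = 0.25200592²·(1 − 0.13910355)·43300000/450 = 5260.7515.
Sum = 32592.202.
SE = √(32592.202) = 180.5.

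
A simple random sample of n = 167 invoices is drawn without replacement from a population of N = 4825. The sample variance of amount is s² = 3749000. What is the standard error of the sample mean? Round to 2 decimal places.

Under SRS without replacement, Var(ȳ) = (1 − f)·s²/n with f = n/N = 167/4825 = 0.03461140.
Var(ȳ) = (1 − 0.03461140)·3749000/167 = 0.96538860·22449.102 = 21672.107.
SE(ȳ) = √(21672.107) = 147.21.

147.21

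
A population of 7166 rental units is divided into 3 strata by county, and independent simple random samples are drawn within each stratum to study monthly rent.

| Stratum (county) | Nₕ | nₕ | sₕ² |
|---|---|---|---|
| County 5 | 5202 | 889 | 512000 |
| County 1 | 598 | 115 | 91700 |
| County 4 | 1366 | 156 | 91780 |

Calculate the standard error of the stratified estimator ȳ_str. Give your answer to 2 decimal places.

16.58

Var(ȳ_str) = Σₕ Wₕ²(1 − fₕ)sₕ²/nₕ with Wₕ = Nₕ/N, N = 7166.
County 5: Wₕ = 0.72592799; term = 0.72592799²·(1 − 0.17089581)·512000/889 = 251.63115.
County 1: Wₕ = 0.08344962; term = 0.08344962²·(1 − 0.19230769)·91700/115 = 4.4850388.
County 4: Wₕ = 0.19062238; term = 0.19062238²·(1 − 0.11420205)·91780/156 = 18.936771.
Sum = 275.05296.
SE = √(275.05296) = 16.58.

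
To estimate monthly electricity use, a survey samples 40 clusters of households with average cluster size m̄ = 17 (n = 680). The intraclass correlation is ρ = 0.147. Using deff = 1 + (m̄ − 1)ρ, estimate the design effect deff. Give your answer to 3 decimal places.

3.352

deff = 1 + (17 − 1)·0.147 = 1 + 2.352 = 3.352.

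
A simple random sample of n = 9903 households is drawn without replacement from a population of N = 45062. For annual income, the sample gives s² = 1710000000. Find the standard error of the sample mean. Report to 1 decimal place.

367.1

Under SRS without replacement, Var(ȳ) = (1 − f)·s²/n with f = n/N = 9903/45062 = 0.21976388.
Var(ȳ) = (1 − 0.21976388)·1710000000/9903 = 0.78023612·172674.95 = 134727.23.
SE(ȳ) = √(134727.23) = 367.1.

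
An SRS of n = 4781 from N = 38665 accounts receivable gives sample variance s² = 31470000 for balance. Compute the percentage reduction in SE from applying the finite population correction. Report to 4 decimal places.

6.3865

f = n/N = 4781/38665 = 0.12365188.
SE_no-fpc = √(s²/n) = 81.131405; SE_fpc = √((1−f)s²/n) = 75.949921.
Ratio = √(1−f) = 0.93613467. Reduction = 100·(1 − 0.93613467) = 6.3865%.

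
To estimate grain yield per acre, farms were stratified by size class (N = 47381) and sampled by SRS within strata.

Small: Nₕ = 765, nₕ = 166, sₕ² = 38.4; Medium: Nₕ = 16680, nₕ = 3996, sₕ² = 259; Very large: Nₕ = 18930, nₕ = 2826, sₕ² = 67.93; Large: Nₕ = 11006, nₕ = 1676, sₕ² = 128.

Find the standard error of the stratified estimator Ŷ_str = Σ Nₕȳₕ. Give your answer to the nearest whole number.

5384

Var(Ŷ_str) = Σₕ Nₕ²(1 − fₕ)sₕ²/nₕ.
Small: 765²·(1 − 166/765)·38.4/166 = 106001.35.
Medium: 16680²·(1 − 3996/16680)·259/3996 = 1.3712813 × 10^7.
Very large: 18930²·(1 − 2826/18930)·67.93/2826 = 7.3278038 × 10^6.
Large: 11006²·(1 − 1676/11006)·128/1676 = 7.842366 × 10^6.
Sum = 2.8988984 × 10^7.
SE = √(2.8988984 × 10^7) = 5384.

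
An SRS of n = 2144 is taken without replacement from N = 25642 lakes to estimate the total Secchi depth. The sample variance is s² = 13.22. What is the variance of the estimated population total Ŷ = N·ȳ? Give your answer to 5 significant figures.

3.7153 × 10^6

Var(Ŷ) = N²·Var(ȳ) = N²·(1 − n/N)·s²/n.
f = 2144/25642 = 0.08361282; Var(ȳ) = 0.91638718·13.22/2144 = 0.0056504844.
Var(Ŷ) = 25642² · 0.0056504844 = 3.7152622 × 10^6.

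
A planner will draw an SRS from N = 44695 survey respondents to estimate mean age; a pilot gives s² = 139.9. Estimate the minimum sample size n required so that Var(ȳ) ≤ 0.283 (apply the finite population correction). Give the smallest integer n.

Without fpc, n₀ = s²/D = 139.9/0.283 = 494.3463.
With fpc, (1 − n/N)·s²/n ≤ D requires n ≥ n₀/(1 + n₀/N) = 494.3463/(1 + 494.3463/44695) = 488.9384.
Rounding up, n = 489.

489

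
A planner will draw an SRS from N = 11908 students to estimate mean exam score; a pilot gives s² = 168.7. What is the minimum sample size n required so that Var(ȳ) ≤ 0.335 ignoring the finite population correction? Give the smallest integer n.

504

Without fpc, n₀ = s²/D = 168.7/0.335 = 503.5821.
Rounding up, n = 504.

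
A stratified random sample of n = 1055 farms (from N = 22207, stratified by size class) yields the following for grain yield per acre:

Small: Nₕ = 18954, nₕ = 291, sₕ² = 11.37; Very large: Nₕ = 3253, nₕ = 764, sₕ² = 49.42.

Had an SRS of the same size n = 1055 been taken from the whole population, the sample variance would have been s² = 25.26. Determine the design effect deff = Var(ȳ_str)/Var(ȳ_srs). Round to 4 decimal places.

1.2755

Var(ȳ_str) = Σ Wₕ²(1−fₕ)sₕ²/nₕ with Wₕ = Nₕ/22207:
  Small: (18954/22207)²·(1−291/18954)·11.37/291 = 0.028026575
  Very large: (3253/22207)²·(1−764/3253)·49.42/764 = 0.0010620343
  → Var(ȳ_str) = 0.029088609.
Var(ȳ_srs) = (1 − 1055/22207)·25.26/1055 = 0.022805649.
deff = 0.029088609 / 0.022805649 = 1.2755.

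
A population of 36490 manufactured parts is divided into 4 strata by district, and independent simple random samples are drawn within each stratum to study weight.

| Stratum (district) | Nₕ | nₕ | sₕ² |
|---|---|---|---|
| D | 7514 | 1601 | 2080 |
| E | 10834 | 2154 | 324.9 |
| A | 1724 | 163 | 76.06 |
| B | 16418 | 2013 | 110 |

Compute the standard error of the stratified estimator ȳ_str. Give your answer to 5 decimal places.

0.25427

Var(ȳ_str) = Σₕ Wₕ²(1 − fₕ)sₕ²/nₕ with Wₕ = Nₕ/N, N = 36490.
D: Wₕ = 0.20591943; term = 0.20591943²·(1 − 0.21306894)·2080/1601 = 0.043351422.
E: Wₕ = 0.29690326; term = 0.29690326²·(1 − 0.19881853)·324.9/2154 = 0.010652826.
A: Wₕ = 0.04724582; term = 0.04724582²·(1 − 0.09454756)·76.06/163 = 9.431074 × 10^-4.
B: Wₕ = 0.44993149; term = 0.44993149²·(1 − 0.12260933)·110/2013 = 0.0097058751.
Sum = 0.064653231.
SE = √(0.064653231) = 0.25427.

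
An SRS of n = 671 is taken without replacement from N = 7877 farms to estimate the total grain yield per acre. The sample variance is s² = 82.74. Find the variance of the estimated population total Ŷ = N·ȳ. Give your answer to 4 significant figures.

6.999 × 10^6

Var(Ŷ) = N²·Var(ȳ) = N²·(1 − n/N)·s²/n.
f = 671/7877 = 0.08518471; Var(ȳ) = 0.91481529·82.74/671 = 0.1128045.
Var(Ŷ) = 7877² · 0.1128045 = 6.9991954 × 10^6.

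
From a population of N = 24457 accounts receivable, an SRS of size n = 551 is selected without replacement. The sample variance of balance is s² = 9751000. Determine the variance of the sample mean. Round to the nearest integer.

17298

Under SRS without replacement, Var(ȳ) = (1 − f)·s²/n with f = n/N = 551/24457 = 0.02252934.
Var(ȳ) = (1 − 0.02252934)·9751000/551 = 0.97747066·17696.915 = 17298.215.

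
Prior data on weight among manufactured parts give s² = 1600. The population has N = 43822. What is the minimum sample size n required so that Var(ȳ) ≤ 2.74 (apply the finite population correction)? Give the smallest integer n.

577

Without fpc, n₀ = s²/D = 1600/2.74 = 583.9416.
With fpc, (1 − n/N)·s²/n ≤ D requires n ≥ n₀/(1 + n₀/N) = 583.9416/(1 + 583.9416/43822) = 576.2627.
Rounding up, n = 577.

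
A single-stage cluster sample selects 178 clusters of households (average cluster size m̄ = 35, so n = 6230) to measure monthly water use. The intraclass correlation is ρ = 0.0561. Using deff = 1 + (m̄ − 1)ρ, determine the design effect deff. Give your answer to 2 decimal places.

2.91

deff = 1 + (35 − 1)·0.0561 = 1 + 1.9074 = 2.9074.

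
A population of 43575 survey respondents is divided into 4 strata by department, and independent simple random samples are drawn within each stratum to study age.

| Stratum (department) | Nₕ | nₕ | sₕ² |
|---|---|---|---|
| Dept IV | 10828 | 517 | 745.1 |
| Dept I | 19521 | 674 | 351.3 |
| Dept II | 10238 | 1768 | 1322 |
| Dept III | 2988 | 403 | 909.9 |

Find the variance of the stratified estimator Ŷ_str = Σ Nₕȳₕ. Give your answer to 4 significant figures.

Var(Ŷ_str) = Σₕ Nₕ²(1 − fₕ)sₕ²/nₕ.
Dept IV: 10828²·(1 − 517/10828)·745.1/517 = 1.609063 × 10^8.
Dept I: 19521²·(1 − 674/19521)·351.3/674 = 1.91762 × 10^8.
Dept II: 10238²·(1 − 1768/10238)·1322/1768 = 6.4840705 × 10^7.
Dept III: 2988²·(1 − 403/2988)·909.9/403 = 1.7439329 × 10^7.
Sum = 4.3494833 × 10^8.

4.349 × 10^8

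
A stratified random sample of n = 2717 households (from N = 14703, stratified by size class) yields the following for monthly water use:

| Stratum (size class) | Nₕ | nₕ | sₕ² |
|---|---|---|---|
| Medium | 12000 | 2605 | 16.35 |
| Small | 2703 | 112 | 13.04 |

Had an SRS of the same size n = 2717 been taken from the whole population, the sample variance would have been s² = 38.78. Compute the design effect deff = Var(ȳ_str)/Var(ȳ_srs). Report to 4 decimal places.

Var(ȳ_str) = Σ Wₕ²(1−fₕ)sₕ²/nₕ with Wₕ = Nₕ/14703:
  Medium: (12000/14703)²·(1−2605/12000)·16.35/2605 = 0.0032732272
  Small: (2703/14703)²·(1−112/2703)·13.04/112 = 0.0037719082
  → Var(ȳ_str) = 0.0070451354.
Var(ȳ_srs) = (1 − 2717/14703)·38.78/2717 = 0.011635538.
deff = 0.0070451354 / 0.011635538 = 0.6055.

0.6055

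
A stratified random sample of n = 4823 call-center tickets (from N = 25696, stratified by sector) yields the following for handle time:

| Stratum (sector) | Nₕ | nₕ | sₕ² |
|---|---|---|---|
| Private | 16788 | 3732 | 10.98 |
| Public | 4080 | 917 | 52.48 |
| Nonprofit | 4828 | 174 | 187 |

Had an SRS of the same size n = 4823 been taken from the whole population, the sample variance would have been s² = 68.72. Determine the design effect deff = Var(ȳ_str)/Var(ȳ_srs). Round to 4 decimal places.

Var(ȳ_str) = Σ Wₕ²(1−fₕ)sₕ²/nₕ with Wₕ = Nₕ/25696:
  Private: (16788/25696)²·(1−3732/16788)·10.98/3732 = 9.7664956 × 10^-4
  Public: (4080/25696)²·(1−917/4080)·52.48/917 = 0.0011185433
  Nonprofit: (4828/25696)²·(1−174/4828)·187/174 = 0.036572526
  → Var(ȳ_str) = 0.038667719.
Var(ȳ_srs) = (1 − 4823/25696)·68.72/4823 = 0.011574047.
deff = 0.038667719 / 0.011574047 = 3.3409.

3.3409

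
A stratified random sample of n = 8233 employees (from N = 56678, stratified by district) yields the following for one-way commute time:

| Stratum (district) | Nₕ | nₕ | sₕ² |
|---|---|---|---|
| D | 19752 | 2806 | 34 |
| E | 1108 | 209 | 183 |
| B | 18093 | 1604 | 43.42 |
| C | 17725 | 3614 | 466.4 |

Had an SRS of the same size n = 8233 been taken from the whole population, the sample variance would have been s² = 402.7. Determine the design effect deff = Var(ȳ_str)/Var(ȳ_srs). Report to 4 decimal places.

Var(ȳ_str) = Σ Wₕ²(1−fₕ)sₕ²/nₕ with Wₕ = Nₕ/56678:
  D: (19752/56678)²·(1−2806/19752)·34/2806 = 0.0012625265
  E: (1108/56678)²·(1−209/1108)·183/209 = 2.7150337 × 10^-4
  B: (18093/56678)²·(1−1604/18093)·43.42/1604 = 0.0025139771
  C: (17725/56678)²·(1−3614/17725)·466.4/3614 = 0.010048133
  → Var(ȳ_str) = 0.01409614.
Var(ȳ_srs) = (1 − 8233/56678)·402.7/8233 = 0.041807862.
deff = 0.01409614 / 0.041807862 = 0.3372.

0.3372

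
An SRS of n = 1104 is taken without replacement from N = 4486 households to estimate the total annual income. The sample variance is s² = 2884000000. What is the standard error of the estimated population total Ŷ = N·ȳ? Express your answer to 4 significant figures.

6.295 × 10^6

Var(Ŷ) = N²·Var(ȳ) = N²·(1 − n/N)·s²/n.
f = 1104/4486 = 0.24609897; Var(ȳ) = 0.75390103·2884000000/1104 = 1.9694299 × 10^6.
Var(Ŷ) = 4486² · (1.9694299 × 10^6) = 3.9633193 × 10^13.
SE(Ŷ) = √(3.9633193 × 10^13) = 6.295 × 10^6.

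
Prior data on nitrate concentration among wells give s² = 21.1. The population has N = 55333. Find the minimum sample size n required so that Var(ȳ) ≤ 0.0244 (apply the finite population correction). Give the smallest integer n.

852

Without fpc, n₀ = s²/D = 21.1/0.0244 = 864.7541.
With fpc, (1 − n/N)·s²/n ≤ D requires n ≥ n₀/(1 + n₀/N) = 864.7541/(1 + 864.7541/55333) = 851.4475.
Rounding up, n = 852.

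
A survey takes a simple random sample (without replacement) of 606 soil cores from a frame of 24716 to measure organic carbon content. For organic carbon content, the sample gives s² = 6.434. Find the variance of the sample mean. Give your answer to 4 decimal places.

0.0104

Under SRS without replacement, Var(ȳ) = (1 − f)·s²/n with f = n/N = 606/24716 = 0.02451853.
Var(ȳ) = (1 − 0.02451853)·6.434/606 = 0.97548147·0.010617162 = 0.010356845.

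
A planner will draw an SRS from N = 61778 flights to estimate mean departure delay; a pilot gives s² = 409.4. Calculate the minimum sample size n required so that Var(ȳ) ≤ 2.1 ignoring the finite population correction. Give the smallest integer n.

Without fpc, n₀ = s²/D = 409.4/2.1 = 194.9524.
Rounding up, n = 195.

195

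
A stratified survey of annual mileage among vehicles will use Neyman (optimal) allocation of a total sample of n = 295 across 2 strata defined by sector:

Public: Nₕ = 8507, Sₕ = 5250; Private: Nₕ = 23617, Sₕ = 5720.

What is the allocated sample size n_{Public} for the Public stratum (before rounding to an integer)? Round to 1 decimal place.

Neyman allocation: nₕ = n·NₕSₕ / Σⱼ NⱼSⱼ.
Σ NⱼSⱼ = 8507·5250 + 23617·5720 = 1.7975099 × 10^8.
n_{Public} = 295·8507·5250 / (1.7975099 × 10^8) = 73.3.

73.3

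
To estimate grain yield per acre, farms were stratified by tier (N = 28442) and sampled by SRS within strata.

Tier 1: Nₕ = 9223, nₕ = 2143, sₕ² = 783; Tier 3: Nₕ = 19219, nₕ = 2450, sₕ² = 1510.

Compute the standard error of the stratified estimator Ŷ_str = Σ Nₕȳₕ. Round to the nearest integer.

Var(Ŷ_str) = Σₕ Nₕ²(1 − fₕ)sₕ²/nₕ.
Tier 1: 9223²·(1 − 2143/9223)·783/2143 = 2.3858606 × 10^7.
Tier 3: 19219²·(1 − 2450/19219)·1510/2450 = 1.9863182 × 10^8.
Sum = 2.2249043 × 10^8.
SE = √(2.2249043 × 10^8) = 14916.

14916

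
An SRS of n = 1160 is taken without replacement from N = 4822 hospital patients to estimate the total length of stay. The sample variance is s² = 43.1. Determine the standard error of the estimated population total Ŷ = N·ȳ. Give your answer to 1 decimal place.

Var(Ŷ) = N²·Var(ȳ) = N²·(1 − n/N)·s²/n.
f = 1160/4822 = 0.24056408; Var(ȳ) = 0.75943592·43.1/1160 = 0.028216972.
Var(Ŷ) = 4822² · 0.028216972 = 656092.12.
SE(Ŷ) = √(656092.12) = 810.0.

810.0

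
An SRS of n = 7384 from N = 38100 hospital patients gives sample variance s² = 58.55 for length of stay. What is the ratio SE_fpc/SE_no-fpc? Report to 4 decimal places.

0.8979

f = n/N = 7384/38100 = 0.19380577.
SE_no-fpc = √(s²/n) = 0.089046654; SE_fpc = √((1−f)s²/n) = 0.079953494.
Ratio = √(1−f) = 0.89788319.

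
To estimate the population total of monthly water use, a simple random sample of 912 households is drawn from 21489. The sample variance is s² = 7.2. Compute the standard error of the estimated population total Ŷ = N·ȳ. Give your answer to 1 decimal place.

Var(Ŷ) = N²·Var(ȳ) = N²·(1 − n/N)·s²/n.
f = 912/21489 = 0.04244032; Var(ȳ) = 0.95755968·7.2/912 = 0.0075596817.
Var(Ŷ) = 21489² · 0.0075596817 = 3.4908881 × 10^6.
SE(Ŷ) = √(3.4908881 × 10^6) = 1868.4.

1868.4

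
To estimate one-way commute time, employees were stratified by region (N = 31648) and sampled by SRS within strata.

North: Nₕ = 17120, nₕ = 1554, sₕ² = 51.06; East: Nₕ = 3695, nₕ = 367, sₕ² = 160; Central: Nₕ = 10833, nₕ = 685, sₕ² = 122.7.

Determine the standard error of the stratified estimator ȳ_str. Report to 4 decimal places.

Var(ȳ_str) = Σₕ Wₕ²(1 − fₕ)sₕ²/nₕ with Wₕ = Nₕ/N, N = 31648.
North: Wₕ = 0.54095046; term = 0.54095046²·(1 − 0.09077103)·51.06/1554 = 0.0087421457.
East: Wₕ = 0.11675303; term = 0.11675303²·(1 − 0.09932341)·160/367 = 0.0053525304.
Central: Wₕ = 0.34229651; term = 0.34229651²·(1 − 0.06323271)·122.7/685 = 0.019660323.
Sum = 0.033754999.
SE = √(0.033754999) = 0.1837.

0.1837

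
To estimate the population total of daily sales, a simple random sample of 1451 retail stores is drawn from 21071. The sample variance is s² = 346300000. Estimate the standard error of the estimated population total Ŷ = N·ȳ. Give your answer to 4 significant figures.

Var(Ŷ) = N²·Var(ȳ) = N²·(1 − n/N)·s²/n.
f = 1451/21071 = 0.06886242; Var(ȳ) = 0.93113758·346300000/1451 = 222228.08.
Var(Ŷ) = 21071² · 222228.08 = 9.8666388 × 10^13.
SE(Ŷ) = √(9.8666388 × 10^13) = 9.933 × 10^6.

9.933 × 10^6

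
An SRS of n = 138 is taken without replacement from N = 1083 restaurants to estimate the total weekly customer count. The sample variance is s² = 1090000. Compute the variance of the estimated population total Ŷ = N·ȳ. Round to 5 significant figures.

Var(Ŷ) = N²·Var(ȳ) = N²·(1 − n/N)·s²/n.
f = 138/1083 = 0.12742382; Var(ȳ) = 0.87257618·1090000/138 = 6892.0872.
Var(Ŷ) = 1083² · 6892.0872 = 8.0836533 × 10^9.

8.0837 × 10^9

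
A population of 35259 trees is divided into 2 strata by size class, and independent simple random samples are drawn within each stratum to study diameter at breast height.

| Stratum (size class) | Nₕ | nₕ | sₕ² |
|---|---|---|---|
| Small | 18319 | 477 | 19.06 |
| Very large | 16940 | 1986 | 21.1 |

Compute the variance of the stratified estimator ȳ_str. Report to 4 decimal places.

0.0127

Var(ȳ_str) = Σₕ Wₕ²(1 − fₕ)sₕ²/nₕ with Wₕ = Nₕ/N, N = 35259.
Small: Wₕ = 0.51955529; term = 0.51955529²·(1 − 0.02603854)·19.06/477 = 0.010505333.
Very large: Wₕ = 0.48044471; term = 0.48044471²·(1 − 0.11723731)·21.1/1986 = 0.0021648809.
Sum = 0.012670214.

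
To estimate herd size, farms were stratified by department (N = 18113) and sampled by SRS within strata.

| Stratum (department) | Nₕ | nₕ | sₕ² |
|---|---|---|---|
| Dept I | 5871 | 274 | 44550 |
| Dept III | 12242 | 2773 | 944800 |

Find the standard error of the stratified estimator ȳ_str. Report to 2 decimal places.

11.69

Var(ȳ_str) = Σₕ Wₕ²(1 − fₕ)sₕ²/nₕ with Wₕ = Nₕ/N, N = 18113.
Dept I: Wₕ = 0.32413184; term = 0.32413184²·(1 − 0.04667007)·44550/274 = 16.28485.
Dept III: Wₕ = 0.67586816; term = 0.67586816²·(1 − 0.22651528)·944800/2773 = 120.38316.
Sum = 136.66801.
SE = √(136.66801) = 11.69.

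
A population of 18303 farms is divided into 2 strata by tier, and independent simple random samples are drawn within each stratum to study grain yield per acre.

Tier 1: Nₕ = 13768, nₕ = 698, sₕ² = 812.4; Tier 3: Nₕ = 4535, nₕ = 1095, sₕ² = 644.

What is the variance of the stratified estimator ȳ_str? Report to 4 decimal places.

0.6526

Var(ȳ_str) = Σₕ Wₕ²(1 − fₕ)sₕ²/nₕ with Wₕ = Nₕ/N, N = 18303.
Tier 1: Wₕ = 0.75222641; term = 0.75222641²·(1 − 0.05069727)·812.4/698 = 0.62519627.
Tier 3: Wₕ = 0.24777359; term = 0.24777359²·(1 − 0.24145535)·644/1095 = 0.027388164.
Sum = 0.65258443.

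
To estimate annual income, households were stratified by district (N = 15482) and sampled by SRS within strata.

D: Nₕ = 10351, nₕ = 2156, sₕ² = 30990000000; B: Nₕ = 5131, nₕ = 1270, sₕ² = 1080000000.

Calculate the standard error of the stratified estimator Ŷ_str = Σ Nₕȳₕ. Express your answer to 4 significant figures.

3.516 × 10^7

Var(Ŷ_str) = Σₕ Nₕ²(1 − fₕ)sₕ²/nₕ.
D: 10351²·(1 − 2156/10351)·30990000000/2156 = 1.2192818 × 10^15.
B: 5131²·(1 − 1270/5131)·1080000000/1270 = 1.6846972 × 10^13.
Sum = 1.2361288 × 10^15.
SE = √(1.2361288 × 10^15) = 3.516 × 10^7.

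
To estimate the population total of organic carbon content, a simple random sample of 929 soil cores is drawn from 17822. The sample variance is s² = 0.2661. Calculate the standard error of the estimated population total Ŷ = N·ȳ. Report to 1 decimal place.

293.7

Var(Ŷ) = N²·Var(ȳ) = N²·(1 − n/N)·s²/n.
f = 929/17822 = 0.05212659; Var(ȳ) = 0.94787341·0.2661/929 = 2.7150604 × 10^-4.
Var(Ŷ) = 17822² · (2.7150604 × 10^-4) = 86236.749.
SE(Ŷ) = √(86236.749) = 293.7.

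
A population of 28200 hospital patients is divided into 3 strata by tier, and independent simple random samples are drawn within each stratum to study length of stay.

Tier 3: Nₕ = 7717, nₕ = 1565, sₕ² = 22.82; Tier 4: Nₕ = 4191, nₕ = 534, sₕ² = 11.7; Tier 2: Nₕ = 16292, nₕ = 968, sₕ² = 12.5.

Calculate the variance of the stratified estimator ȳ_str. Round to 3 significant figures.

0.00535

Var(ȳ_str) = Σₕ Wₕ²(1 − fₕ)sₕ²/nₕ with Wₕ = Nₕ/N, N = 28200.
Tier 3: Wₕ = 0.27365248; term = 0.27365248²·(1 − 0.20279902)·22.82/1565 = 8.7049826 × 10^-4.
Tier 4: Wₕ = 0.14861702; term = 0.14861702²·(1 − 0.12741589)·11.7/534 = 4.2226881 × 10^-4.
Tier 2: Wₕ = 0.57773050; term = 0.57773050²·(1 − 0.05941566)·12.5/968 = 0.0040539929.
Sum = 0.00534676.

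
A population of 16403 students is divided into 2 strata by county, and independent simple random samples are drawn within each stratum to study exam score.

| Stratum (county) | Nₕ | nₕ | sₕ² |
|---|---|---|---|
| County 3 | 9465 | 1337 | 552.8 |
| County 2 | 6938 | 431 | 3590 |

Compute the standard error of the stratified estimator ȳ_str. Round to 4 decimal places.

1.2312

Var(ȳ_str) = Σₕ Wₕ²(1 − fₕ)sₕ²/nₕ with Wₕ = Nₕ/N, N = 16403.
County 3: Wₕ = 0.57702859; term = 0.57702859²·(1 − 0.14125726)·552.8/1337 = 0.11822093.
County 2: Wₕ = 0.42297141; term = 0.42297141²·(1 − 0.06212165)·3590/431 = 1.3976091.
Sum = 1.51583.
SE = √(1.51583) = 1.2312.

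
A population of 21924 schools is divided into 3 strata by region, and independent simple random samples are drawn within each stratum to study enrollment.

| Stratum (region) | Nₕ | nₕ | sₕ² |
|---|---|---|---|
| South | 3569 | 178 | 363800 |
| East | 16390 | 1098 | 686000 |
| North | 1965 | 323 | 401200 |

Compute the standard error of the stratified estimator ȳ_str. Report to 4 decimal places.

19.6362

Var(ȳ_str) = Σₕ Wₕ²(1 − fₕ)sₕ²/nₕ with Wₕ = Nₕ/N, N = 21924.
South: Wₕ = 0.16278964; term = 0.16278964²·(1 − 0.04987391)·363800/178 = 51.460908.
East: Wₕ = 0.74758256; term = 0.74758256²·(1 − 0.06699207)·686000/1098 = 325.78076.
North: Wₕ = 0.08962781; term = 0.08962781²·(1 − 0.16437659)·401200/323 = 8.3378585.
Sum = 385.57953.
SE = √(385.57953) = 19.6362.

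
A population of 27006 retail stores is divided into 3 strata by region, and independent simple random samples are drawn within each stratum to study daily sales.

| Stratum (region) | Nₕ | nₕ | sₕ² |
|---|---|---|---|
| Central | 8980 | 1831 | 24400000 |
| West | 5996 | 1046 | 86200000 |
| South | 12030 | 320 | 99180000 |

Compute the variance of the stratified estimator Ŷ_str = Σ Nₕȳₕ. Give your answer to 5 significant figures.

4.6963 × 10^13

Var(Ŷ_str) = Σₕ Nₕ²(1 − fₕ)sₕ²/nₕ.
Central: 8980²·(1 − 1831/8980)·24400000/1831 = 8.5550611 × 10^11.
West: 5996²·(1 − 1046/5996)·86200000/1046 = 2.4459209 × 10^12.
South: 12030²·(1 − 320/12030)·99180000/320 = 4.3661299 × 10^13.
Sum = 4.6962726 × 10^13.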